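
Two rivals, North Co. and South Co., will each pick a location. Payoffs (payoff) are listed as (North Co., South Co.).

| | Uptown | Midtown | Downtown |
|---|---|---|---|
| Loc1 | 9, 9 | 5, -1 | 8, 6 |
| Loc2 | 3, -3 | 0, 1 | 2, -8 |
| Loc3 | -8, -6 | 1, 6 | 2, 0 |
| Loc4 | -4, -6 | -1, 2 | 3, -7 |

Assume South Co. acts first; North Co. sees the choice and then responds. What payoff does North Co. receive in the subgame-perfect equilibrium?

9

Backward induction with South Co. moving first.
- Uptown: North Co. compares 9, 3, -8, -4 and picks Loc1; South Co. would get 9.
- Midtown: North Co. compares 5, 0, 1, -1 and picks Loc1; South Co. would get -1.
- Downtown: North Co. compares 8, 2, 2, 3 and picks Loc1; South Co. would get 6.
Among 9, -1, 6, the best is 9 at Uptown. Subgame-perfect outcome: (Loc1, Uptown) with payoffs (9, 9).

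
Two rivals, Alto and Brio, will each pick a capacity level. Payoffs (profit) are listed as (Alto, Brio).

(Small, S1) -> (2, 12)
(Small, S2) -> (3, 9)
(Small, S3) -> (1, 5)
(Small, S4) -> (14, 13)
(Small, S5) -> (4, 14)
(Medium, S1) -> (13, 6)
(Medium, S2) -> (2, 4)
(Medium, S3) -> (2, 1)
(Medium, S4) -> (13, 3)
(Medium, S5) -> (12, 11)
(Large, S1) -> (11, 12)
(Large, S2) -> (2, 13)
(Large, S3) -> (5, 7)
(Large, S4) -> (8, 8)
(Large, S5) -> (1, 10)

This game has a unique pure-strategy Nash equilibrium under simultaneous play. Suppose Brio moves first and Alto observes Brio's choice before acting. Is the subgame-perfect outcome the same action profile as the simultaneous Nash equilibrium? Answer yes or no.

Solve by backward induction (Brio leads).
- S1: Alto compares 2, 13, 11 and picks Medium; Brio would get 6.
- S2: Alto compares 3, 2, 2 and picks Small; Brio would get 9.
- S3: Alto compares 1, 2, 5 and picks Large; Brio would get 7.
- S4: Alto compares 14, 13, 8 and picks Small; Brio would get 13.
- S5: Alto compares 4, 12, 1 and picks Medium; Brio would get 11.
Brio's induced payoffs are 6, 9, 7, 13, 11, so Brio commits to S4. Subgame-perfect outcome: (Small, S4) with payoffs (14, 13).
For the simultaneous game, intersect best replies.
Alto's best replies: S1→Medium; S2→Small; S3→Large; S4→Small; S5→Medium.
Brio's best replies: Small→S5; Medium→S5; Large→S2.
The unique mutual best reply is (Medium, S5), giving (12, 11).
Sequential outcome (Small, S4) differs from the Nash profile (Medium, S5).

no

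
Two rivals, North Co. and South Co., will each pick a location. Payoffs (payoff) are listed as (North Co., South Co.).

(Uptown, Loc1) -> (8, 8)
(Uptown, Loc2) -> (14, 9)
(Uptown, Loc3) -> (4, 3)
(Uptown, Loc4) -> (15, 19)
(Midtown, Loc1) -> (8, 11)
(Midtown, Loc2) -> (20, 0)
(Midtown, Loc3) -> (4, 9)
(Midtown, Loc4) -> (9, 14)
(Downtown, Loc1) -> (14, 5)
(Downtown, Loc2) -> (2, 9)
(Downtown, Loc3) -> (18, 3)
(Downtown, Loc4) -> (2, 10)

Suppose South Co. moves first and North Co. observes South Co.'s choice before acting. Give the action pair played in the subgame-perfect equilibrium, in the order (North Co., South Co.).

Work backward from North Co.'s decision.
- Loc1: BR = Downtown, leader payoff 5.
- Loc2: BR = Midtown, leader payoff 0.
- Loc3: BR = Downtown, leader payoff 3.
- Loc4: BR = Uptown, leader payoff 19.
Maximizing over 5, 0, 3, 19, South Co. chooses Loc4. Subgame-perfect outcome: (Uptown, Loc4) with payoffs (15, 19).

(Uptown, Loc4)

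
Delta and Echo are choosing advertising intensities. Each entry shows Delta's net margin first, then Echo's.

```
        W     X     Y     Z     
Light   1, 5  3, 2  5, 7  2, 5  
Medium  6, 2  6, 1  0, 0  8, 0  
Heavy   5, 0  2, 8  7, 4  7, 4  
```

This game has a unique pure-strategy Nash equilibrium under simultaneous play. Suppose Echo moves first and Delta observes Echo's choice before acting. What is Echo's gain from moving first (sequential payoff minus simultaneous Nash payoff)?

2

Delta best-responds to each possible Echo move:
- W: BR = Medium, leader payoff 2.
- X: BR = Medium, leader payoff 1.
- Y: BR = Heavy, leader payoff 4.
- Z: BR = Medium, leader payoff 0.
Echo's induced payoffs are 2, 1, 4, 0, so Echo commits to Y. Subgame-perfect outcome: (Heavy, Y) with payoffs (7, 4).
Under simultaneous play:
Delta's best replies: W→Medium; X→Medium; Y→Heavy; Z→Medium.
Echo's best replies: Light→Y; Medium→W; Heavy→X.
Only (Medium, W) has each player best-responding; Nash payoffs (6, 2).
Echo's commitment gain: 4 − 2 = 2.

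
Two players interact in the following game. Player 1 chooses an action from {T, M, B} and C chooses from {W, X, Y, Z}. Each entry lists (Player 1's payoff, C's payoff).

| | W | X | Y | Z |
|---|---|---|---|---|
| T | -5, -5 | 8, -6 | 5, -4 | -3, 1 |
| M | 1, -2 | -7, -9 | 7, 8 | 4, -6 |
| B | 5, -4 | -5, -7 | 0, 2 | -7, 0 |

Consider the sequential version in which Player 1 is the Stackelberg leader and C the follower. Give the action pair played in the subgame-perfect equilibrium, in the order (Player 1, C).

C best-responds to each possible Player 1 move:
- T: C compares -5, -6, -4, 1 and picks Z; Player 1 would get -3.
- M: C compares -2, -9, 8, -6 and picks Y; Player 1 would get 7.
- B: C compares -4, -7, 2, 0 and picks Y; Player 1 would get 0.
Player 1's induced payoffs are -3, 7, 0, so Player 1 commits to M. Subgame-perfect outcome: (M, Y) with payoffs (7, 8).

(M, Y)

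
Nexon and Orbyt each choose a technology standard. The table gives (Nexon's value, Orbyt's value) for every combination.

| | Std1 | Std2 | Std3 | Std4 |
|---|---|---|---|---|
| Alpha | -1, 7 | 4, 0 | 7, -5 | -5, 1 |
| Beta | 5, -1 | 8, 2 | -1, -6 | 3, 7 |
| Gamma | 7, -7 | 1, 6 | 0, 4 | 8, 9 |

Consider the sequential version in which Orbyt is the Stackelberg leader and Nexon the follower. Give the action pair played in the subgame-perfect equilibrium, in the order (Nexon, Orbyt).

Backward induction with Orbyt moving first.
- Std1: Nexon compares -1, 5, 7 and picks Gamma; Orbyt would get -7.
- Std2: Nexon compares 4, 8, 1 and picks Beta; Orbyt would get 2.
- Std3: Nexon compares 7, -1, 0 and picks Alpha; Orbyt would get -5.
- Std4: Nexon compares -5, 3, 8 and picks Gamma; Orbyt would get 9.
Among -7, 2, -5, 9, the best is 9 at Std4. Subgame-perfect outcome: (Gamma, Std4) with payoffs (8, 9).

(Gamma, Std4)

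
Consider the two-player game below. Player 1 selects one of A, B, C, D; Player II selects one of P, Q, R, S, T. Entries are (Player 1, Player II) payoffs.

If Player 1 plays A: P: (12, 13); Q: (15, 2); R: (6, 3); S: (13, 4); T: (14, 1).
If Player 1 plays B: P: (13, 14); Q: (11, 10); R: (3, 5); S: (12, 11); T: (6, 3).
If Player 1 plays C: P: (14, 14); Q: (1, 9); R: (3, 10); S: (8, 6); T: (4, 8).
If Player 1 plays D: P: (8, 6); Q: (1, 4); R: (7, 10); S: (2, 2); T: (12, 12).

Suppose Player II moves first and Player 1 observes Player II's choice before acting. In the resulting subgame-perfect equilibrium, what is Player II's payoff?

Player 1 best-responds to each possible Player II move:
- P: Player 1 compares 12, 13, 14, 8 and picks C; Player II would get 14.
- Q: Player 1 compares 15, 11, 1, 1 and picks A; Player II would get 2.
- R: Player 1 compares 6, 3, 3, 7 and picks D; Player II would get 10.
- S: Player 1 compares 13, 12, 8, 2 and picks A; Player II would get 4.
- T: Player 1 compares 14, 6, 4, 12 and picks A; Player II would get 1.
Among 14, 2, 10, 4, 1, the best is 14 at P. Subgame-perfect outcome: (C, P) with payoffs (14, 14).

14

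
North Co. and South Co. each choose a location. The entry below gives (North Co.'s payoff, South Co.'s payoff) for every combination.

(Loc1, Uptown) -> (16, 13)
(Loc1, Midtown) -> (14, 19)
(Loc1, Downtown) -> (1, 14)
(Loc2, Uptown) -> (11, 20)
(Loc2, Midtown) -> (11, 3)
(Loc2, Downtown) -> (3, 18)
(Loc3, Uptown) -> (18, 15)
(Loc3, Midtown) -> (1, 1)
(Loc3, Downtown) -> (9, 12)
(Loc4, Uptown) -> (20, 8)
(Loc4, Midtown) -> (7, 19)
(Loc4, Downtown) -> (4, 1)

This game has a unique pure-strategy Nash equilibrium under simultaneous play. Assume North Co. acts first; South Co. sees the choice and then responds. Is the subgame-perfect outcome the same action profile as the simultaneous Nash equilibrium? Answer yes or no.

no

Solve by backward induction (North Co. leads).
- Loc1 → South Co. plays Midtown (best of 13, 19, 14); North Co. gets 14.
- Loc2 → South Co. plays Uptown (best of 20, 3, 18); North Co. gets 11.
- Loc3 → South Co. plays Uptown (best of 15, 1, 12); North Co. gets 18.
- Loc4 → South Co. plays Midtown (best of 8, 19, 1); North Co. gets 7.
North Co.'s induced payoffs are 14, 11, 18, 7, so North Co. commits to Loc3. Subgame-perfect outcome: (Loc3, Uptown) with payoffs (18, 15).
Now find the simultaneous Nash equilibrium.
North Co.'s best replies: Uptown→Loc4; Midtown→Loc1; Downtown→Loc3.
South Co.'s best replies: Loc1→Midtown; Loc2→Uptown; Loc3→Uptown; Loc4→Midtown.
The unique mutual best reply is (Loc1, Midtown), giving (14, 19).
Sequential outcome (Loc3, Uptown) differs from the Nash profile (Loc1, Midtown).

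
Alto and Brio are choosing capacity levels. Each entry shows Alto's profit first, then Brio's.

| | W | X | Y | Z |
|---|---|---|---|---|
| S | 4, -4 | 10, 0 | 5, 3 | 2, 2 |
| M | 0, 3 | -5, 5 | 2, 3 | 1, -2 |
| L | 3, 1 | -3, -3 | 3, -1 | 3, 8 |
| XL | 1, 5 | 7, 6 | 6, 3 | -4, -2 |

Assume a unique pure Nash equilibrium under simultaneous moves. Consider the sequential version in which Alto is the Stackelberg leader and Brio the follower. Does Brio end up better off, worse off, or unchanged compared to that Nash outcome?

worse off

Brio best-responds to each possible Alto move:
- S: Brio compares -4, 0, 3, 2 and picks Y; Alto would get 5.
- M: Brio compares 3, 5, 3, -2 and picks X; Alto would get -5.
- L: Brio compares 1, -3, -1, 8 and picks Z; Alto would get 3.
- XL: Brio compares 5, 6, 3, -2 and picks X; Alto would get 7.
Among 5, -5, 3, 7, the best is 7 at XL. Subgame-perfect outcome: (XL, X) with payoffs (7, 6).
Now find the simultaneous Nash equilibrium.
Alto's best replies: W→S; X→S; Y→XL; Z→L.
Brio's best replies: S→Y; M→X; L→Z; XL→X.
The unique mutual best reply is (L, Z), giving (3, 8).
Brio earns 6 sequentially versus 8 at the Nash outcome: worse off.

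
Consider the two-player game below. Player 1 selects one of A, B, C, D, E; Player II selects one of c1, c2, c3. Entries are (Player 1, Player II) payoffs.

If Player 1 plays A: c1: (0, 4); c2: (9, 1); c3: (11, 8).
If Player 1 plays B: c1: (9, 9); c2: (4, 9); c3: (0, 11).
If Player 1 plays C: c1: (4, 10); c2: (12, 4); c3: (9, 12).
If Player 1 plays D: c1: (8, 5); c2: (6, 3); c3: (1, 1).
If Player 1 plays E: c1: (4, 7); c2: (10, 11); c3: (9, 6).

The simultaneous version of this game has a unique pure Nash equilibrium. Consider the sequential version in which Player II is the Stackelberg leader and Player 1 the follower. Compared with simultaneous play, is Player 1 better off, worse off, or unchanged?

worse off

Solve by backward induction (Player II leads).
- c1 → Player 1 plays B (best of 0, 9, 4, 8, 4); Player II gets 9.
- c2 → Player 1 plays C (best of 9, 4, 12, 6, 10); Player II gets 4.
- c3 → Player 1 plays A (best of 11, 0, 9, 1, 9); Player II gets 8.
Among 9, 4, 8, the best is 9 at c1. Subgame-perfect outcome: (B, c1) with payoffs (9, 9).
For the simultaneous game, intersect best replies.
Player 1's best replies: c1→B; c2→C; c3→A.
Player II's best replies: A→c3; B→c3; C→c3; D→c1; E→c2.
The unique mutual best reply is (A, c3), giving (11, 8).
Player 1 earns 9 sequentially versus 11 at the Nash outcome: worse off.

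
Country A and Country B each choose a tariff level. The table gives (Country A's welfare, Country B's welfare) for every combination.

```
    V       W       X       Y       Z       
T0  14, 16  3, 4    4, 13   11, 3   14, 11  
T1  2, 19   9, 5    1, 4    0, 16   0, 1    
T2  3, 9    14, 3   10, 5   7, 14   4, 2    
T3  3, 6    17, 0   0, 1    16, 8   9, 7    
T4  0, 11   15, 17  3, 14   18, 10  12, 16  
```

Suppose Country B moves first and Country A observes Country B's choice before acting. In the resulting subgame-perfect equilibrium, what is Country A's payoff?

Solve by backward induction (Country B leads).
- V: BR = T0, leader payoff 16.
- W: BR = T3, leader payoff 0.
- X: BR = T2, leader payoff 5.
- Y: BR = T4, leader payoff 10.
- Z: BR = T0, leader payoff 11.
Maximizing over 16, 0, 5, 10, 11, Country B chooses V. Subgame-perfect outcome: (T0, V) with payoffs (14, 16).

14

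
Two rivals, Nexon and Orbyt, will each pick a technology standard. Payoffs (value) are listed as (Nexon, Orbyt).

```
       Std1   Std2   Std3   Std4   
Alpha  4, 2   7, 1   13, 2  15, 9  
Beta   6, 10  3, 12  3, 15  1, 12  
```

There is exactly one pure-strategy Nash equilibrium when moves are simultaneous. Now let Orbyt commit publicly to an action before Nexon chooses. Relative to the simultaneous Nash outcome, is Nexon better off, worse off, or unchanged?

Backward induction with Orbyt moving first.
- Std1: Nexon compares 4, 6 and picks Beta; Orbyt would get 10.
- Std2: Nexon compares 7, 3 and picks Alpha; Orbyt would get 1.
- Std3: Nexon compares 13, 3 and picks Alpha; Orbyt would get 2.
- Std4: Nexon compares 15, 1 and picks Alpha; Orbyt would get 9.
Maximizing over 10, 1, 2, 9, Orbyt chooses Std1. Subgame-perfect outcome: (Beta, Std1) with payoffs (6, 10).
Under simultaneous play:
Nexon's best replies: Std1→Beta; Std2→Alpha; Std3→Alpha; Std4→Alpha.
Orbyt's best replies: Alpha→Std4; Beta→Std3.
Only (Alpha, Std4) has each player best-responding; Nash payoffs (15, 9).
Nexon earns 6 sequentially versus 15 at the Nash outcome: worse off.

worse off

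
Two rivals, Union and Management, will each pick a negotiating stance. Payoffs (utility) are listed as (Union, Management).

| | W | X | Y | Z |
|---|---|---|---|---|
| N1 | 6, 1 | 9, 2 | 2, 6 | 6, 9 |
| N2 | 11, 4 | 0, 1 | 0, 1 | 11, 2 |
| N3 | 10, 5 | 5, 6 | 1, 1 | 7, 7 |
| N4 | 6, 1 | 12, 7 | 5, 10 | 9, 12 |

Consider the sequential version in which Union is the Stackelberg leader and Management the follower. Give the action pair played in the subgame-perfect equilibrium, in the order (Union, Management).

(N2, W)

Solve by backward induction (Union leads).
- N1 → Management plays Z (best of 1, 2, 6, 9); Union gets 6.
- N2 → Management plays W (best of 4, 1, 1, 2); Union gets 11.
- N3 → Management plays Z (best of 5, 6, 1, 7); Union gets 7.
- N4 → Management plays Z (best of 1, 7, 10, 12); Union gets 9.
Union's induced payoffs are 6, 11, 7, 9, so Union commits to N2. Subgame-perfect outcome: (N2, W) with payoffs (11, 4).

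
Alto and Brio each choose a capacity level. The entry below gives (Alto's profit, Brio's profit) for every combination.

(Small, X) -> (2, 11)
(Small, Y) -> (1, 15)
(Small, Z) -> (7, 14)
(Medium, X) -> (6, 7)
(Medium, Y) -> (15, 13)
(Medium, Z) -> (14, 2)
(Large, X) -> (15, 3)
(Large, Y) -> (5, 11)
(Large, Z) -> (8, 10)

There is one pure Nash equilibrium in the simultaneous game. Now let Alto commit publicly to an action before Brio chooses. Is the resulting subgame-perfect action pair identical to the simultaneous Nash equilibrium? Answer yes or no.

yes

Solve by backward induction (Alto leads).
- Small: Brio compares 11, 15, 14 and picks Y; Alto would get 1.
- Medium: Brio compares 7, 13, 2 and picks Y; Alto would get 15.
- Large: Brio compares 3, 11, 10 and picks Y; Alto would get 5.
Maximizing over 1, 15, 5, Alto chooses Medium. Subgame-perfect outcome: (Medium, Y) with payoffs (15, 13).
Now find the simultaneous Nash equilibrium.
Alto's best replies: X→Large; Y→Medium; Z→Medium.
Brio's best replies: Small→Y; Medium→Y; Large→Y.
The unique mutual best reply is (Medium, Y), giving (15, 13).
Sequential outcome (Medium, Y) coincides with the Nash profile (Medium, Y).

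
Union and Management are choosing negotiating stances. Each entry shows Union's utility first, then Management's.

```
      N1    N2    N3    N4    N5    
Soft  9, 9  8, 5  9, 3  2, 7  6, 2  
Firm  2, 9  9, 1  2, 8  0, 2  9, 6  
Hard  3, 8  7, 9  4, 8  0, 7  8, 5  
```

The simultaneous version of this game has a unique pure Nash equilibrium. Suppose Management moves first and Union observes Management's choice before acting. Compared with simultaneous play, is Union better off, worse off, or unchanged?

Backward induction with Management moving first.
- N1 → Union plays Soft (best of 9, 2, 3); Management gets 9.
- N2 → Union plays Firm (best of 8, 9, 7); Management gets 1.
- N3 → Union plays Soft (best of 9, 2, 4); Management gets 3.
- N4 → Union plays Soft (best of 2, 0, 0); Management gets 7.
- N5 → Union plays Firm (best of 6, 9, 8); Management gets 6.
Management's induced payoffs are 9, 1, 3, 7, 6, so Management commits to N1. Subgame-perfect outcome: (Soft, N1) with payoffs (9, 9).
Under simultaneous play:
Union's best replies: N1→Soft; N2→Firm; N3→Soft; N4→Soft; N5→Firm.
Management's best replies: Soft→N1; Firm→N1; Hard→N2.
Only (Soft, N1) has each player best-responding; Nash payoffs (9, 9).
Union earns 9 sequentially versus 9 at the Nash outcome: unchanged.

unchanged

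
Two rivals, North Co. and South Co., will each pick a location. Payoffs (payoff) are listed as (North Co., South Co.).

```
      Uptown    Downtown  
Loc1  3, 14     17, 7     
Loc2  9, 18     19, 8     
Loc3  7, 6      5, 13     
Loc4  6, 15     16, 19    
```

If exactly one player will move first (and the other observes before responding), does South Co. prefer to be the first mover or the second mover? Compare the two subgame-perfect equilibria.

If North Co. leads: South Co.'s best replies are Loc1→Uptown, Loc2→Uptown, Loc3→Downtown, Loc4→Downtown; North Co.'s induced payoffs 3, 9, 5, 16; outcome (Loc4, Downtown), payoffs (16, 19).
If South Co. leads: North Co.'s best replies are Uptown→Loc2, Downtown→Loc2; South Co.'s induced payoffs 18, 8; outcome (Loc2, Uptown), payoffs (9, 18).
South Co. gets 18 moving first and 19 moving second, so South Co. prefers to move second.

second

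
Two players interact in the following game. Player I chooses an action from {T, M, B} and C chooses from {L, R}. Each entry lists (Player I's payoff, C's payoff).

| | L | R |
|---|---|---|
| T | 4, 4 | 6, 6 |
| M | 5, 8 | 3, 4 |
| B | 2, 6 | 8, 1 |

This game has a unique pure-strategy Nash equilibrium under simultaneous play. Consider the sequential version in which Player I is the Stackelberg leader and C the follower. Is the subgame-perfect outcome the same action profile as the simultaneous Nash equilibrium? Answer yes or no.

C best-responds to each possible Player I move:
- T: C compares 4, 6 and picks R; Player I would get 6.
- M: C compares 8, 4 and picks L; Player I would get 5.
- B: C compares 6, 1 and picks L; Player I would get 2.
Among 6, 5, 2, the best is 6 at T. Subgame-perfect outcome: (T, R) with payoffs (6, 6).
Under simultaneous play:
Player I's best replies: L→M; R→B.
C's best replies: T→R; M→L; B→L.
Only (M, L) has each player best-responding; Nash payoffs (5, 8).
Sequential outcome (T, R) differs from the Nash profile (M, L).

no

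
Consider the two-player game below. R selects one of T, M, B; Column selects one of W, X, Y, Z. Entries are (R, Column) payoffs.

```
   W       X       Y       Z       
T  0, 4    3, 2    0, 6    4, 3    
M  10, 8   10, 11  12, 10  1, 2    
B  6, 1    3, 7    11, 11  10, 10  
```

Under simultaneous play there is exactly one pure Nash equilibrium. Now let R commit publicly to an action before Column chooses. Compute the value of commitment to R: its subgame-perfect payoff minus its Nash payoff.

1

Column best-responds to each possible R move:
- T: Column compares 4, 2, 6, 3 and picks Y; R would get 0.
- M: Column compares 8, 11, 10, 2 and picks X; R would get 10.
- B: Column compares 1, 7, 11, 10 and picks Y; R would get 11.
Among 0, 10, 11, the best is 11 at B. Subgame-perfect outcome: (B, Y) with payoffs (11, 11).
Now find the simultaneous Nash equilibrium.
R's best replies: W→M; X→M; Y→M; Z→B.
Column's best replies: T→Y; M→X; B→Y.
Only (M, X) has each player best-responding; Nash payoffs (10, 11).
R's commitment gain: 11 − 10 = 1.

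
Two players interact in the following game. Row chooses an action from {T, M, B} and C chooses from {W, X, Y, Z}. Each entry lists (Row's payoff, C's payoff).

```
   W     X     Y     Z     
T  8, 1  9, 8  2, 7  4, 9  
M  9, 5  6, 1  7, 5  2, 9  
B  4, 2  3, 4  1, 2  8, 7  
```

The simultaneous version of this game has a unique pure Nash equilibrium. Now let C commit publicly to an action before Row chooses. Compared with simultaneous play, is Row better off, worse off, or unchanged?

Solve by backward induction (C leads).
- W: BR = M, leader payoff 5.
- X: BR = T, leader payoff 8.
- Y: BR = M, leader payoff 5.
- Z: BR = B, leader payoff 7.
Maximizing over 5, 8, 5, 7, C chooses X. Subgame-perfect outcome: (T, X) with payoffs (9, 8).
Now find the simultaneous Nash equilibrium.
Row's best replies: W→M; X→T; Y→M; Z→B.
C's best replies: T→Z; M→Z; B→Z.
The unique mutual best reply is (B, Z), giving (8, 7).
Row earns 9 sequentially versus 8 at the Nash outcome: better off.

better off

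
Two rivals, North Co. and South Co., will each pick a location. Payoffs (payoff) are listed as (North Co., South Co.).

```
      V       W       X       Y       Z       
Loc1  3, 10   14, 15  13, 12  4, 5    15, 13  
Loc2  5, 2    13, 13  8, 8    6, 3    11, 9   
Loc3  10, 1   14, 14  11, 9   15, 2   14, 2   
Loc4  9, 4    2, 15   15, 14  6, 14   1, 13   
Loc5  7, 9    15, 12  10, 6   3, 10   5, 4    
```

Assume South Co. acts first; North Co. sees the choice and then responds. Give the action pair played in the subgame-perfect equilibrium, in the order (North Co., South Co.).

Solve by backward induction (South Co. leads).
- V → North Co. plays Loc3 (best of 3, 5, 10, 9, 7); South Co. gets 1.
- W → North Co. plays Loc5 (best of 14, 13, 14, 2, 15); South Co. gets 12.
- X → North Co. plays Loc4 (best of 13, 8, 11, 15, 10); South Co. gets 14.
- Y → North Co. plays Loc3 (best of 4, 6, 15, 6, 3); South Co. gets 2.
- Z → North Co. plays Loc1 (best of 15, 11, 14, 1, 5); South Co. gets 13.
South Co.'s induced payoffs are 1, 12, 14, 2, 13, so South Co. commits to X. Subgame-perfect outcome: (Loc4, X) with payoffs (15, 14).

(Loc4, X)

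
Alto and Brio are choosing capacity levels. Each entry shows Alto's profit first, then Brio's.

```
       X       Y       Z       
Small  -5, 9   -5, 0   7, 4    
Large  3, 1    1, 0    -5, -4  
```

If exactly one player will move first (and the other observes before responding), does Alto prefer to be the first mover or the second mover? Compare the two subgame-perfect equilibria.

second

If Alto leads: Brio's best replies are Small→X, Large→X; Alto's induced payoffs -5, 3; outcome (Large, X), payoffs (3, 1).
If Brio leads: Alto's best replies are X→Large, Y→Large, Z→Small; Brio's induced payoffs 1, 0, 4; outcome (Small, Z), payoffs (7, 4).
Alto gets 3 moving first and 7 moving second, so Alto prefers to move second.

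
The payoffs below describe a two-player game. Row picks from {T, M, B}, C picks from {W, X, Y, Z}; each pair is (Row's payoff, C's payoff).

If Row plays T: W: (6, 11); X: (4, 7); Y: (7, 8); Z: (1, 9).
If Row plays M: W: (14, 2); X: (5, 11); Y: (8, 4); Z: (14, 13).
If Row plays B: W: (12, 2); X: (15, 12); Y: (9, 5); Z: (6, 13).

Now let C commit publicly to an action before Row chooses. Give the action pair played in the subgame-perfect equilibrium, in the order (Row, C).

(M, Z)

Work backward from Row's decision.
- W: Row compares 6, 14, 12 and picks M; C would get 2.
- X: Row compares 4, 5, 15 and picks B; C would get 12.
- Y: Row compares 7, 8, 9 and picks B; C would get 5.
- Z: Row compares 1, 14, 6 and picks M; C would get 13.
Maximizing over 2, 12, 5, 13, C chooses Z. Subgame-perfect outcome: (M, Z) with payoffs (14, 13).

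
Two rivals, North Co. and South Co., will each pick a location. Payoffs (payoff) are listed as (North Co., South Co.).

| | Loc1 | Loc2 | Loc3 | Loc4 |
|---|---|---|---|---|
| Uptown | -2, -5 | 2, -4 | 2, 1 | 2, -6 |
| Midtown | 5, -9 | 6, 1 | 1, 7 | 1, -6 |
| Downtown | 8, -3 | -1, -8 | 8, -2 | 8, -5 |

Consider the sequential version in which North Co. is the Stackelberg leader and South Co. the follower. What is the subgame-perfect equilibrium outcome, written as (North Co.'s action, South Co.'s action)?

Solve by backward induction (North Co. leads).
- Uptown: South Co. compares -5, -4, 1, -6 and picks Loc3; North Co. would get 2.
- Midtown: South Co. compares -9, 1, 7, -6 and picks Loc3; North Co. would get 1.
- Downtown: South Co. compares -3, -8, -2, -5 and picks Loc3; North Co. would get 8.
Among 2, 1, 8, the best is 8 at Downtown. Subgame-perfect outcome: (Downtown, Loc3) with payoffs (8, -2).

(Downtown, Loc3)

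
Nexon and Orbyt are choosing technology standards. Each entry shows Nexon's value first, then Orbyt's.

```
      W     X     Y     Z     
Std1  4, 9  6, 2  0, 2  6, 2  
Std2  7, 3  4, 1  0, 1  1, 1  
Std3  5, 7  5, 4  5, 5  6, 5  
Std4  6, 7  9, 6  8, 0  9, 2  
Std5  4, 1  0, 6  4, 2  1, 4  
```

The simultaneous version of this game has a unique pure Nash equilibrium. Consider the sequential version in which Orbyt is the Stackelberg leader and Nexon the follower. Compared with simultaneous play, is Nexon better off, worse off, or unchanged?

better off

Nexon best-responds to each possible Orbyt move:
- W: BR = Std2, leader payoff 3.
- X: BR = Std4, leader payoff 6.
- Y: BR = Std4, leader payoff 0.
- Z: BR = Std4, leader payoff 2.
Maximizing over 3, 6, 0, 2, Orbyt chooses X. Subgame-perfect outcome: (Std4, X) with payoffs (9, 6).
Now find the simultaneous Nash equilibrium.
Nexon's best replies: W→Std2; X→Std4; Y→Std4; Z→Std4.
Orbyt's best replies: Std1→W; Std2→W; Std3→W; Std4→W; Std5→X.
Only (Std2, W) has each player best-responding; Nash payoffs (7, 3).
Nexon earns 9 sequentially versus 7 at the Nash outcome: better off.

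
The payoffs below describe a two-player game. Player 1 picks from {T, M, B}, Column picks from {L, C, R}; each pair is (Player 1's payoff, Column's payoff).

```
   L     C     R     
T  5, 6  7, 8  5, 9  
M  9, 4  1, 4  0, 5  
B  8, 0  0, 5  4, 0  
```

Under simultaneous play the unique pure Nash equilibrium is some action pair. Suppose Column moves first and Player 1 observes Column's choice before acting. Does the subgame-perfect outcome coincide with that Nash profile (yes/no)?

Backward induction with Column moving first.
- L → Player 1 plays M (best of 5, 9, 8); Column gets 4.
- C → Player 1 plays T (best of 7, 1, 0); Column gets 8.
- R → Player 1 plays T (best of 5, 0, 4); Column gets 9.
Maximizing over 4, 8, 9, Column chooses R. Subgame-perfect outcome: (T, R) with payoffs (5, 9).
Now find the simultaneous Nash equilibrium.
Player 1's best replies: L→M; C→T; R→T.
Column's best replies: T→R; M→R; B→C.
The unique mutual best reply is (T, R), giving (5, 9).
Sequential outcome (T, R) coincides with the Nash profile (T, R).

yes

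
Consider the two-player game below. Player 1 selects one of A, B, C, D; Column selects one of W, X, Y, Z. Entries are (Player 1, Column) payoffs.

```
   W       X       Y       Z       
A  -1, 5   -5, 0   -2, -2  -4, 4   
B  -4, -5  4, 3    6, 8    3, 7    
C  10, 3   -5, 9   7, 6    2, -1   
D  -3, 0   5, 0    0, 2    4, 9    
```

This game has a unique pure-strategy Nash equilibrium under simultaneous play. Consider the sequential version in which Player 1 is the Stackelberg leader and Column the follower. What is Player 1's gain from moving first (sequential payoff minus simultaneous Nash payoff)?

2

Column best-responds to each possible Player 1 move:
- A: BR = W, leader payoff -1.
- B: BR = Y, leader payoff 6.
- C: BR = X, leader payoff -5.
- D: BR = Z, leader payoff 4.
Among -1, 6, -5, 4, the best is 6 at B. Subgame-perfect outcome: (B, Y) with payoffs (6, 8).
Now find the simultaneous Nash equilibrium.
Player 1's best replies: W→C; X→D; Y→C; Z→D.
Column's best replies: A→W; B→Y; C→X; D→Z.
The unique mutual best reply is (D, Z), giving (4, 9).
Player 1's commitment gain: 6 − 4 = 2.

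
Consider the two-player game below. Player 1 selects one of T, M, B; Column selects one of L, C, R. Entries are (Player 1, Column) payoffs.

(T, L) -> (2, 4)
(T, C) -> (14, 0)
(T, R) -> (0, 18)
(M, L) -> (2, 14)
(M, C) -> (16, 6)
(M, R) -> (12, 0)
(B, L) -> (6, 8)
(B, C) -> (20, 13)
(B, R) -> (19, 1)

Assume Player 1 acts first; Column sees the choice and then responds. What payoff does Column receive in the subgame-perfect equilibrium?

Work backward from Column's decision.
- T: BR = R, leader payoff 0.
- M: BR = L, leader payoff 2.
- B: BR = C, leader payoff 20.
Among 0, 2, 20, the best is 20 at B. Subgame-perfect outcome: (B, C) with payoffs (20, 13).

13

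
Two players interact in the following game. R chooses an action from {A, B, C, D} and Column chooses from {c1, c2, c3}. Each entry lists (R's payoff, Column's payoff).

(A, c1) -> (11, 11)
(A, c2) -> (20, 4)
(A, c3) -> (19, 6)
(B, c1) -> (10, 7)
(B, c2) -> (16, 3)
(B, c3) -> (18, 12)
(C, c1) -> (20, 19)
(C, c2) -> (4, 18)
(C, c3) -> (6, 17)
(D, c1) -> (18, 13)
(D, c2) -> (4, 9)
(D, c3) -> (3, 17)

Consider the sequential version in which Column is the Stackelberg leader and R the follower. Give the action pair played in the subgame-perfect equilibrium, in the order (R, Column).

Solve by backward induction (Column leads).
- c1: R compares 11, 10, 20, 18 and picks C; Column would get 19.
- c2: R compares 20, 16, 4, 4 and picks A; Column would get 4.
- c3: R compares 19, 18, 6, 3 and picks A; Column would get 6.
Among 19, 4, 6, the best is 19 at c1. Subgame-perfect outcome: (C, c1) with payoffs (20, 19).

(C, c1)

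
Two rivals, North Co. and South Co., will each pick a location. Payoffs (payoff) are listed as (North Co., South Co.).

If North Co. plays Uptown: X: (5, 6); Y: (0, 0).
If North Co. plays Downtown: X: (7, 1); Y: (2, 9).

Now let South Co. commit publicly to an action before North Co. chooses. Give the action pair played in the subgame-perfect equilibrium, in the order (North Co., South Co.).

(Downtown, Y)

Backward induction with South Co. moving first.
- X: North Co. compares 5, 7 and picks Downtown; South Co. would get 1.
- Y: North Co. compares 0, 2 and picks Downtown; South Co. would get 9.
Maximizing over 1, 9, South Co. chooses Y. Subgame-perfect outcome: (Downtown, Y) with payoffs (2, 9).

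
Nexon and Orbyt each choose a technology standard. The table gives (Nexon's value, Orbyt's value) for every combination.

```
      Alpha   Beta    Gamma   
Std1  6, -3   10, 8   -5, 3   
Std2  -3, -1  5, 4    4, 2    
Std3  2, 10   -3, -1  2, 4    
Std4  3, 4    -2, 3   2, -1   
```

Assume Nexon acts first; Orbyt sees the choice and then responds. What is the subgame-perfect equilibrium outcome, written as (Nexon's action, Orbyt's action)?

(Std1, Beta)

Solve by backward induction (Nexon leads).
- Std1 → Orbyt plays Beta (best of -3, 8, 3); Nexon gets 10.
- Std2 → Orbyt plays Beta (best of -1, 4, 2); Nexon gets 5.
- Std3 → Orbyt plays Alpha (best of 10, -1, 4); Nexon gets 2.
- Std4 → Orbyt plays Alpha (best of 4, 3, -1); Nexon gets 3.
Maximizing over 10, 5, 2, 3, Nexon chooses Std1. Subgame-perfect outcome: (Std1, Beta) with payoffs (10, 8).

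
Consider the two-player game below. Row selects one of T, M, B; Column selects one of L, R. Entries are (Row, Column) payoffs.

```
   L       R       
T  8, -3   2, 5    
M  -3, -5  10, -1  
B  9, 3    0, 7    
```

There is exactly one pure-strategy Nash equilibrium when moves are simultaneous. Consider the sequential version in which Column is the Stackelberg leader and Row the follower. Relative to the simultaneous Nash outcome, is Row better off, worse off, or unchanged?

worse off

Backward induction with Column moving first.
- L: BR = B, leader payoff 3.
- R: BR = M, leader payoff -1.
Maximizing over 3, -1, Column chooses L. Subgame-perfect outcome: (B, L) with payoffs (9, 3).
Under simultaneous play:
Row's best replies: L→B; R→M.
Column's best replies: T→R; M→R; B→R.
The unique mutual best reply is (M, R), giving (10, -1).
Row earns 9 sequentially versus 10 at the Nash outcome: worse off.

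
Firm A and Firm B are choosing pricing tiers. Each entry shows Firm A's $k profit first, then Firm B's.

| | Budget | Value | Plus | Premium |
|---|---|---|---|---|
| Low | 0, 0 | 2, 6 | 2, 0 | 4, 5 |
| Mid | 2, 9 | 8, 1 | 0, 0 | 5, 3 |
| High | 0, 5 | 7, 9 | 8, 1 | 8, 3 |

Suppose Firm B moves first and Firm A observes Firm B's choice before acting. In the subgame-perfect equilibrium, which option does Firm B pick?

Firm A best-responds to each possible Firm B move:
- Budget: BR = Mid, leader payoff 9.
- Value: BR = Mid, leader payoff 1.
- Plus: BR = High, leader payoff 1.
- Premium: BR = High, leader payoff 3.
Firm B's induced payoffs are 9, 1, 1, 3, so Firm B commits to Budget. Subgame-perfect outcome: (Mid, Budget) with payoffs (2, 9).

Budget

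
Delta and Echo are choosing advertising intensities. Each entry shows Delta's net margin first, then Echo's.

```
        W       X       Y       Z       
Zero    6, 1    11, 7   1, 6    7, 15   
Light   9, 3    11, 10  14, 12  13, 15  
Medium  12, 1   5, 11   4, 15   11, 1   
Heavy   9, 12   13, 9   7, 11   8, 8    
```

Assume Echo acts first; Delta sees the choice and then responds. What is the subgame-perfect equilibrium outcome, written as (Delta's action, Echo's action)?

(Light, Z)

Work backward from Delta's decision.
- W: BR = Medium, leader payoff 1.
- X: BR = Heavy, leader payoff 9.
- Y: BR = Light, leader payoff 12.
- Z: BR = Light, leader payoff 15.
Maximizing over 1, 9, 12, 15, Echo chooses Z. Subgame-perfect outcome: (Light, Z) with payoffs (13, 15).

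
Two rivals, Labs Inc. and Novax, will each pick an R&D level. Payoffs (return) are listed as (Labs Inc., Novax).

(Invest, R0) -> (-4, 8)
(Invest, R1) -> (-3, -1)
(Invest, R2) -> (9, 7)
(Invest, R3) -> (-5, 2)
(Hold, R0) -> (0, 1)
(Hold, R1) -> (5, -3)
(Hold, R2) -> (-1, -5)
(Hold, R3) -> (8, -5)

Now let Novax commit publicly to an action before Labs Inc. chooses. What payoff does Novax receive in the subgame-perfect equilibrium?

Work backward from Labs Inc.'s decision.
- R0 → Labs Inc. plays Hold (best of -4, 0); Novax gets 1.
- R1 → Labs Inc. plays Hold (best of -3, 5); Novax gets -3.
- R2 → Labs Inc. plays Invest (best of 9, -1); Novax gets 7.
- R3 → Labs Inc. plays Hold (best of -5, 8); Novax gets -5.
Novax's induced payoffs are 1, -3, 7, -5, so Novax commits to R2. Subgame-perfect outcome: (Invest, R2) with payoffs (9, 7).

7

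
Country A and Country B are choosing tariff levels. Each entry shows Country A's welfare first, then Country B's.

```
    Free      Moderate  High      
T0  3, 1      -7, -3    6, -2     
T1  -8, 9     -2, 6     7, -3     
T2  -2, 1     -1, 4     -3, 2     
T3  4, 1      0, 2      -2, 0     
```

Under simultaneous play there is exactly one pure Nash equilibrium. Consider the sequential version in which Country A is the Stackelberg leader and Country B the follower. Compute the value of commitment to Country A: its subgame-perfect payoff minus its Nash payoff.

3

Country B best-responds to each possible Country A move:
- T0: Country B compares 1, -3, -2 and picks Free; Country A would get 3.
- T1: Country B compares 9, 6, -3 and picks Free; Country A would get -8.
- T2: Country B compares 1, 4, 2 and picks Moderate; Country A would get -1.
- T3: Country B compares 1, 2, 0 and picks Moderate; Country A would get 0.
Country A's induced payoffs are 3, -8, -1, 0, so Country A commits to T0. Subgame-perfect outcome: (T0, Free) with payoffs (3, 1).
For the simultaneous game, intersect best replies.
Country A's best replies: Free→T3; Moderate→T3; High→T1.
Country B's best replies: T0→Free; T1→Free; T2→Moderate; T3→Moderate.
The unique mutual best reply is (T3, Moderate), giving (0, 2).
Country A's commitment gain: 3 − 0 = 3.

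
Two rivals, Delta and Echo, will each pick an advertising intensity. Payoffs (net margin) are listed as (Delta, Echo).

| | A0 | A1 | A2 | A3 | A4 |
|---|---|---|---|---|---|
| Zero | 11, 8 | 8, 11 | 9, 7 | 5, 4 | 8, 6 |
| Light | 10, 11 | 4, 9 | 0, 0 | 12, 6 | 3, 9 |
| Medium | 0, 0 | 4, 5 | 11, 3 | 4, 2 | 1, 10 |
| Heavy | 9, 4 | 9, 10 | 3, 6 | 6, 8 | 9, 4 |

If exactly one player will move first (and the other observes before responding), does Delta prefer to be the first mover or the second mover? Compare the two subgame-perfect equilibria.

If Delta leads: Echo's best replies are Zero→A1, Light→A0, Medium→A4, Heavy→A1; Delta's induced payoffs 8, 10, 1, 9; outcome (Light, A0), payoffs (10, 11).
If Echo leads: Delta's best replies are A0→Zero, A1→Heavy, A2→Medium, A3→Light, A4→Heavy; Echo's induced payoffs 8, 10, 3, 6, 4; outcome (Heavy, A1), payoffs (9, 10).
Delta gets 10 moving first and 9 moving second, so Delta prefers to move first.

first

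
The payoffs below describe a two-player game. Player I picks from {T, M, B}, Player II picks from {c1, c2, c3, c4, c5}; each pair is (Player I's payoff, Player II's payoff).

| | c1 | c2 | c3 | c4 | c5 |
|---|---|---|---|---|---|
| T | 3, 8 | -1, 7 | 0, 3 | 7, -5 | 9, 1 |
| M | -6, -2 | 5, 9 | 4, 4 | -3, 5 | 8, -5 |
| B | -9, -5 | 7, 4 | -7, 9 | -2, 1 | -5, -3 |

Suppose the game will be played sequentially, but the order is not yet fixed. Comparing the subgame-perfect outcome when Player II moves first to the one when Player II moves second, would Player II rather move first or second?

second

If Player I leads: Player II's best replies are T→c1, M→c2, B→c3; Player I's induced payoffs 3, 5, -7; outcome (M, c2), payoffs (5, 9).
If Player II leads: Player I's best replies are c1→T, c2→B, c3→M, c4→T, c5→T; Player II's induced payoffs 8, 4, 4, -5, 1; outcome (T, c1), payoffs (3, 8).
Player II gets 8 moving first and 9 moving second, so Player II prefers to move second.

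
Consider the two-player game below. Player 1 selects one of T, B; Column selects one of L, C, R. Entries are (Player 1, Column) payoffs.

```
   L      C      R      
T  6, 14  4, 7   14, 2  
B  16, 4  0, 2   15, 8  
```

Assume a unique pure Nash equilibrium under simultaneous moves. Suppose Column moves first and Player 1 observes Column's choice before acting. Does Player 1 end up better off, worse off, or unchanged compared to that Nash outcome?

unchanged

Solve by backward induction (Column leads).
- L: BR = B, leader payoff 4.
- C: BR = T, leader payoff 7.
- R: BR = B, leader payoff 8.
Column's induced payoffs are 4, 7, 8, so Column commits to R. Subgame-perfect outcome: (B, R) with payoffs (15, 8).
Under simultaneous play:
Player 1's best replies: L→B; C→T; R→B.
Column's best replies: T→L; B→R.
Only (B, R) has each player best-responding; Nash payoffs (15, 8).
Player 1 earns 15 sequentially versus 15 at the Nash outcome: unchanged.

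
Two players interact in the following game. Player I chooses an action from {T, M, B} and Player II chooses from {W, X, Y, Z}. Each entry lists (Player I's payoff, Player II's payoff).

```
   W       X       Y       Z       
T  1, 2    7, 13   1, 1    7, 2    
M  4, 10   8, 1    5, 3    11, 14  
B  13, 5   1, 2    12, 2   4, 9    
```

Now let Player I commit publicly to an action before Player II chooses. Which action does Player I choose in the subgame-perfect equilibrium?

M

Work backward from Player II's decision.
- T: BR = X, leader payoff 7.
- M: BR = Z, leader payoff 11.
- B: BR = Z, leader payoff 4.
Among 7, 11, 4, the best is 11 at M. Subgame-perfect outcome: (M, Z) with payoffs (11, 14).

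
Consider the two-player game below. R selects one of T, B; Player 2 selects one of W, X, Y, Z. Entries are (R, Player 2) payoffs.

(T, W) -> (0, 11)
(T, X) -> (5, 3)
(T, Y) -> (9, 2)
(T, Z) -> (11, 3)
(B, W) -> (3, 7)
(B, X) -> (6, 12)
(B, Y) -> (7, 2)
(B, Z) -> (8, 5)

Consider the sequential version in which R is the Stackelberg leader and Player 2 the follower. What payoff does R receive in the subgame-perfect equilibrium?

6

Work backward from Player 2's decision.
- T → Player 2 plays W (best of 11, 3, 2, 3); R gets 0.
- B → Player 2 plays X (best of 7, 12, 2, 5); R gets 6.
Maximizing over 0, 6, R chooses B. Subgame-perfect outcome: (B, X) with payoffs (6, 12).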